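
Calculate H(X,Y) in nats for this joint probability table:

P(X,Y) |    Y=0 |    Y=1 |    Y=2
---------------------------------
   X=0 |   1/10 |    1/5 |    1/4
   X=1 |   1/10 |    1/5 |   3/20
1.7354 nats

Joint entropy is H(X,Y) = -Σ_{x,y} p(x,y) log p(x,y).

Summing over all non-zero entries:
H(X,Y) = -[1/10·log_e(1/10) + 1/5·log_e(1/5) + 1/4·log_e(1/4) + 1/10·log_e(1/10) + 1/5·log_e(1/5) + 3/20·log_e(3/20)]
H(X,Y) = 1.7354 nats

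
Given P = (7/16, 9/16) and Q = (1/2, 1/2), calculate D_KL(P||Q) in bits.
0.0113 bits

KL divergence: D_KL(P||Q) = Σ p(x) log(p(x)/q(x))

Computing term by term:
  x=0: 7/16 × log_2[(7/16)/(1/2)] = 7/16 × -0.1926 = -0.0843
  x=1: 9/16 × log_2[(9/16)/(1/2)] = 9/16 × 0.1699 = 0.0956

D_KL(P||Q) = 0.0113 bits

Note: KL divergence is always non-negative and equals 0 iff P = Q.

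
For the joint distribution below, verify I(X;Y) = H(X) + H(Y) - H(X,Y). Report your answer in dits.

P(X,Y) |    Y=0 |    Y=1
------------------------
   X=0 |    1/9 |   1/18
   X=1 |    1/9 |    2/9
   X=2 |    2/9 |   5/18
I(X;Y) = 0.0110 dits

Mutual information has multiple equivalent forms:
- I(X;Y) = H(X) - H(X|Y)
- I(X;Y) = H(Y) - H(Y|X)
- I(X;Y) = H(X) + H(Y) - H(X,Y)

Computing all quantities:
H(X) = 0.4392, H(Y) = 0.2983, H(X,Y) = 0.7266
H(X|Y) = 0.4283, H(Y|X) = 0.2874

Verification:
H(X) - H(X|Y) = 0.4392 - 0.4283 = 0.0110
H(Y) - H(Y|X) = 0.2983 - 0.2874 = 0.0110
H(X) + H(Y) - H(X,Y) = 0.4392 + 0.2983 - 0.7266 = 0.0110

All forms give I(X;Y) = 0.0110 dits. ✓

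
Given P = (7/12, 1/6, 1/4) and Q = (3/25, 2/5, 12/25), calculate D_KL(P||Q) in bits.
0.8850 bits

KL divergence: D_KL(P||Q) = Σ p(x) log(p(x)/q(x))

Computing term by term:
  x=0: 7/12 × log_2[(7/12)/(3/25)] = 7/12 × 2.2813 = 1.3308
  x=1: 1/6 × log_2[(1/6)/(2/5)] = 1/6 × -1.2630 = -0.2105
  x=2: 1/4 × log_2[(1/4)/(12/25)] = 1/4 × -0.9411 = -0.2353

D_KL(P||Q) = 0.8850 bits

Note: KL divergence is always non-negative and equals 0 iff P = Q.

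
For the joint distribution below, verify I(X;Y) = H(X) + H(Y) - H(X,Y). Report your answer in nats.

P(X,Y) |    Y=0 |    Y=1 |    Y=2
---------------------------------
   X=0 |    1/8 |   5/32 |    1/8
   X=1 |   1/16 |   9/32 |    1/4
I(X;Y) = 0.0323 nats

Mutual information has multiple equivalent forms:
- I(X;Y) = H(X) - H(X|Y)
- I(X;Y) = H(Y) - H(Y|X)
- I(X;Y) = H(X) + H(Y) - H(X,Y)

Computing all quantities:
H(X) = 0.6755, H(Y) = 1.0434, H(X,Y) = 1.6865
H(X|Y) = 0.6432, H(Y|X) = 1.0111

Verification:
H(X) - H(X|Y) = 0.6755 - 0.6432 = 0.0323
H(Y) - H(Y|X) = 1.0434 - 1.0111 = 0.0323
H(X) + H(Y) - H(X,Y) = 0.6755 + 1.0434 - 1.6865 = 0.0323

All forms give I(X;Y) = 0.0323 nats. ✓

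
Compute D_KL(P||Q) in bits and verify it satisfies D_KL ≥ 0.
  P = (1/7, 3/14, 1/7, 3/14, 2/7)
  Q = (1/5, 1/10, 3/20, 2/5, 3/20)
0.2289 bits

KL divergence satisfies the Gibbs inequality: D_KL(P||Q) ≥ 0 for all distributions P, Q.

D_KL(P||Q) = Σ p(x) log(p(x)/q(x))
Term by term:
  x=0: 1/7 × log_2[(1/7)/(1/5)] = -0.0693
  x=1: 3/14 × log_2[(3/14)/(1/10)] = 0.2356
  x=2: 1/7 × log_2[(1/7)/(3/20)] = -0.0101
  x=3: 3/14 × log_2[(3/14)/(2/5)] = -0.1930
  x=4: 2/7 × log_2[(2/7)/(3/20)] = 0.2656
D_KL(P||Q) = 0.2289 bits

D_KL(P||Q) = 0.2289 ≥ 0 ✓

This non-negativity is a fundamental property: relative entropy cannot be negative because it measures how different Q is from P.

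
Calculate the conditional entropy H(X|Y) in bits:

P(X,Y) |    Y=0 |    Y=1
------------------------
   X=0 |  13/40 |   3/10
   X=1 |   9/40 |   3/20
0.9500 bits

Using the chain rule: H(X|Y) = H(X,Y) - H(Y)

First, compute H(X,Y) = 1.9428 bits

Marginal P(Y) = (11/20, 9/20)
H(Y) = 0.9928 bits

H(X|Y) = H(X,Y) - H(Y) = 1.9428 - 0.9928 = 0.9500 bits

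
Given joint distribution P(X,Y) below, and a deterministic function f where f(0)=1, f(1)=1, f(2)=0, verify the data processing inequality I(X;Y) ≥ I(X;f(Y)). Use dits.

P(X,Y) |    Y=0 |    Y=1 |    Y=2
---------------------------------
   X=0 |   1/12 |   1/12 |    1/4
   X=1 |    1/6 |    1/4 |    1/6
I(X;Y) = 0.0227, I(X;f(Y)) = 0.0216, inequality holds: 0.0227 ≥ 0.0216

Data Processing Inequality: For any Markov chain X → Y → Z, we have I(X;Y) ≥ I(X;Z).

Here Z = f(Y) is a deterministic function of Y, forming X → Y → Z.

Original I(X;Y) = 0.0227 dits

After applying f:
P(X,Z) where Z=f(Y):
- P(X,Z=0) = P(X,Y=2)
- P(X,Z=1) = P(X,Y=0) + P(X,Y=1)

I(X;Z) = I(X;f(Y)) = 0.0216 dits

Verification: 0.0227 ≥ 0.0216 ✓

Information cannot be created by processing; the function f can only lose information about X.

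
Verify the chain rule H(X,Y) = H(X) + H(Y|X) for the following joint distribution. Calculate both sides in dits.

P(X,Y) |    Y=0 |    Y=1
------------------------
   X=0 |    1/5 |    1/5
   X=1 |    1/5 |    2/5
H(X,Y) = 0.5786, H(X) = 0.2923, H(Y|X) = 0.2863 (all in dits)

Chain rule: H(X,Y) = H(X) + H(Y|X)

Left side — joint entropy directly:
H(X,Y) = -Σ p(x,y) log p(x,y) = 0.5786 dits

Right side — compute H(Y|X) from the conditional distributions:
P(X) = (2/5, 3/5), so H(X) = 0.2923 dits
H(Y|X) = Σ_x P(X=x) · H(Y|X=x):
  P(Y|X=0) = (1/2, 1/2), H(Y|X=0) = 0.3010, weight P(X=0) = 2/5
  P(Y|X=1) = (1/3, 2/3), H(Y|X=1) = 0.2764, weight P(X=1) = 3/5
H(Y|X) = 0.2863 dits

H(X) + H(Y|X) = 0.2923 + 0.2863 = 0.5786 dits

Both sides equal 0.5786 dits. ✓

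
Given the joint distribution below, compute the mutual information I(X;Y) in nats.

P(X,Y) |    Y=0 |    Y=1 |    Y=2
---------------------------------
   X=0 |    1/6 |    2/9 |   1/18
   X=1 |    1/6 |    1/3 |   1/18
0.0050 nats

Mutual information: I(X;Y) = H(X) + H(Y) - H(X,Y)

Marginals:
P(X) = (4/9, 5/9), H(X) = 0.6870 nats
P(Y) = (1/3, 5/9, 1/9), H(Y) = 0.9369 nats

Joint entropy: H(X,Y) = 1.6188 nats

I(X;Y) = 0.6870 + 0.9369 - 1.6188 = 0.0050 nats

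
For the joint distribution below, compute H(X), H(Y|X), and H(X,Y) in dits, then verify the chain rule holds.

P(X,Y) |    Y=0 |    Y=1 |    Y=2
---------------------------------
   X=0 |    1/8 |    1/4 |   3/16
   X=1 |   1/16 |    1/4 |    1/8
H(X,Y) = 0.7384, H(X) = 0.2976, H(Y|X) = 0.4407 (all in dits)

Chain rule: H(X,Y) = H(X) + H(Y|X)

Left side — joint entropy directly:
H(X,Y) = -Σ p(x,y) log p(x,y) = 0.7384 dits

Right side — compute H(Y|X) from the conditional distributions:
P(X) = (9/16, 7/16), so H(X) = 0.2976 dits
H(Y|X) = Σ_x P(X=x) · H(Y|X=x):
  P(Y|X=0) = (2/9, 4/9, 1/3), H(Y|X=0) = 0.4607, weight P(X=0) = 9/16
  P(Y|X=1) = (1/7, 4/7, 2/7), H(Y|X=1) = 0.4151, weight P(X=1) = 7/16
H(Y|X) = 0.4407 dits

H(X) + H(Y|X) = 0.2976 + 0.4407 = 0.7384 dits

Both sides equal 0.7384 dits. ✓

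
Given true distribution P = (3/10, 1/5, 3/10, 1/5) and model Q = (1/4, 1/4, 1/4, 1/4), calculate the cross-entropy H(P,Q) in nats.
1.3863 nats

Cross-entropy: H(P,Q) = -Σ p(x) log q(x)

Alternatively: H(P,Q) = H(P) + D_KL(P||Q)
H(P) = 1.3662 nats
D_KL(P||Q) = 0.0201 nats

H(P,Q) = 1.3662 + 0.0201 = 1.3863 nats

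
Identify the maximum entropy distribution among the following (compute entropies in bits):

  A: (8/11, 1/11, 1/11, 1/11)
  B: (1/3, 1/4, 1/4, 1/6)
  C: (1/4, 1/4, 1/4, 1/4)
C

For a discrete distribution over n outcomes, entropy is maximized by the uniform distribution.

Computing entropies:
H(A) = 1.2776 bits
H(B) = 1.9591 bits
H(C) = 2.0000 bits

The uniform distribution (where all probabilities equal 1/4) achieves the maximum entropy of log_2(4) = 2.0000 bits.

Distribution C has the highest entropy.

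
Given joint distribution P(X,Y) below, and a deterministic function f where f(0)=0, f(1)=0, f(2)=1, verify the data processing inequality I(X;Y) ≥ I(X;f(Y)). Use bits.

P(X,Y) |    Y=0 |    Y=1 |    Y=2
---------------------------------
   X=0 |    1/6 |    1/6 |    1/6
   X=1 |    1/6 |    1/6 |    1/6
I(X;Y) = 0.0000, I(X;f(Y)) = 0.0000, inequality holds: 0.0000 ≥ 0.0000

Data Processing Inequality: For any Markov chain X → Y → Z, we have I(X;Y) ≥ I(X;Z).

Here Z = f(Y) is a deterministic function of Y, forming X → Y → Z.

Original I(X;Y) = 0.0000 bits

After applying f:
P(X,Z) where Z=f(Y):
- P(X,Z=0) = P(X,Y=0) + P(X,Y=1)
- P(X,Z=1) = P(X,Y=2)

I(X;Z) = I(X;f(Y)) = 0.0000 bits

Verification: 0.0000 ≥ 0.0000 ✓

Information cannot be created by processing; the function f can only lose information about X.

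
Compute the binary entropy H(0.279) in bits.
0.8541 bits

The binary entropy function is:
H(p) = -p log(p) - (1-p) log(1-p)

H(0.279) = -0.279 × log_2(0.279) - 0.721 × log_2(0.721)
H(0.279) = 0.8541 bits

Note: Binary entropy is maximized at p=0.5 (H=1 bit) and minimized at p=0 or p=1 (H=0).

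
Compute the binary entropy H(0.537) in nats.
0.6904 nats

The binary entropy function is:
H(p) = -p log(p) - (1-p) log(1-p)

H(0.537) = -0.537 × log_e(0.537) - 0.463 × log_e(0.463)
H(0.537) = 0.6904 nats

Note: Binary entropy is maximized at p=0.5 (H=1 bit) and minimized at p=0 or p=1 (H=0).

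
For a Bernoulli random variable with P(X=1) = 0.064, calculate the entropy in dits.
0.1033 dits

The binary entropy function is:
H(p) = -p log(p) - (1-p) log(1-p)

H(0.064) = -0.064 × log_10(0.064) - 0.936 × log_10(0.936)
H(0.064) = 0.1033 dits

Note: Binary entropy is maximized at p=0.5 (H=1 bit) and minimized at p=0 or p=1 (H=0).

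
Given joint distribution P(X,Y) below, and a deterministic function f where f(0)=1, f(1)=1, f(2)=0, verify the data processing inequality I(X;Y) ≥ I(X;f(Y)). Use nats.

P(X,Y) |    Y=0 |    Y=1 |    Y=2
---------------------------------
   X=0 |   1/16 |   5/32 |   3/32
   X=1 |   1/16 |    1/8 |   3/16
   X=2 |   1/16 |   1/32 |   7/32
I(X;Y) = 0.0723, I(X;f(Y)) = 0.0514, inequality holds: 0.0723 ≥ 0.0514

Data Processing Inequality: For any Markov chain X → Y → Z, we have I(X;Y) ≥ I(X;Z).

Here Z = f(Y) is a deterministic function of Y, forming X → Y → Z.

Original I(X;Y) = 0.0723 nats

After applying f:
P(X,Z) where Z=f(Y):
- P(X,Z=0) = P(X,Y=2)
- P(X,Z=1) = P(X,Y=0) + P(X,Y=1)

I(X;Z) = I(X;f(Y)) = 0.0514 nats

Verification: 0.0723 ≥ 0.0514 ✓

Information cannot be created by processing; the function f can only lose information about X.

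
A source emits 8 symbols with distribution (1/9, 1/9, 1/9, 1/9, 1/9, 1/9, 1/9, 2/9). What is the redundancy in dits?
0.0157 dits

Redundancy measures how far a source is from maximum entropy:
R = H_max - H(X)

Maximum entropy for 8 symbols: H_max = log_10(8) = 0.9031 dits
Actual entropy: H(X) = 0.8873 dits
Redundancy: R = 0.9031 - 0.8873 = 0.0157 dits

This redundancy represents potential for compression: the source could be compressed by 0.0157 dits per symbol.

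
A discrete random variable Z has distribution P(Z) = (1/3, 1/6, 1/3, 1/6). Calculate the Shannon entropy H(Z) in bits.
1.9183 bits

Shannon entropy is H(X) = -Σ p(x) log p(x).

For P = (1/3, 1/6, 1/3, 1/6):
H = -1/3 × log_2(1/3) -1/6 × log_2(1/6) -1/3 × log_2(1/3) -1/6 × log_2(1/6)
H = 1.9183 bits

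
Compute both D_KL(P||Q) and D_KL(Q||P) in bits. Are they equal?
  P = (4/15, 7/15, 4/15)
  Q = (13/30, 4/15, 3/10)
D_KL(P||Q) = 0.1447, D_KL(Q||P) = 0.1392

KL divergence is not symmetric: D_KL(P||Q) ≠ D_KL(Q||P) in general.

D_KL(P||Q) = 0.1447 bits
D_KL(Q||P) = 0.1392 bits

No, they are not equal!

This asymmetry is why KL divergence is not a true distance metric.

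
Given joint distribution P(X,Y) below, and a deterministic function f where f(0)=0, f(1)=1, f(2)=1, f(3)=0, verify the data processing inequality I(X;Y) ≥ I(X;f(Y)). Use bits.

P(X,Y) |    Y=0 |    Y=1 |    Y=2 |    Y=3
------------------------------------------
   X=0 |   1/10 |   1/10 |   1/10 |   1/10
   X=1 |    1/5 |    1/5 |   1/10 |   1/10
I(X;Y) = 0.0200, I(X;f(Y)) = 0.0000, inequality holds: 0.0200 ≥ 0.0000

Data Processing Inequality: For any Markov chain X → Y → Z, we have I(X;Y) ≥ I(X;Z).

Here Z = f(Y) is a deterministic function of Y, forming X → Y → Z.

Original I(X;Y) = 0.0200 bits

After applying f:
P(X,Z) where Z=f(Y):
- P(X,Z=0) = P(X,Y=0) + P(X,Y=3)
- P(X,Z=1) = P(X,Y=1) + P(X,Y=2)

I(X;Z) = I(X;f(Y)) = 0.0000 bits

Verification: 0.0200 ≥ 0.0000 ✓

Information cannot be created by processing; the function f can only lose information about X.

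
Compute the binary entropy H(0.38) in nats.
0.6641 nats

The binary entropy function is:
H(p) = -p log(p) - (1-p) log(1-p)

H(0.38) = -0.38 × log_e(0.38) - 0.62 × log_e(0.62)
H(0.38) = 0.6641 nats

Note: Binary entropy is maximized at p=0.5 (H=1 bit) and minimized at p=0 or p=1 (H=0).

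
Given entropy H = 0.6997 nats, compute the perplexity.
2.0131

Perplexity is e^H (or exp(H) for natural log).

H = 0.6997 nats
Perplexity = e^0.6997 = 2.0131

Interpretation: The model's uncertainty is equivalent to choosing uniformly among 2.0 options.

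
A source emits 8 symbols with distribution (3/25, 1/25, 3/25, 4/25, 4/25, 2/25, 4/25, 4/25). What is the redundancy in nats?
0.0669 nats

Redundancy measures how far a source is from maximum entropy:
R = H_max - H(X)

Maximum entropy for 8 symbols: H_max = log_e(8) = 2.0794 nats
Actual entropy: H(X) = 2.0125 nats
Redundancy: R = 2.0794 - 2.0125 = 0.0669 nats

This redundancy represents potential for compression: the source could be compressed by 0.0669 nats per symbol.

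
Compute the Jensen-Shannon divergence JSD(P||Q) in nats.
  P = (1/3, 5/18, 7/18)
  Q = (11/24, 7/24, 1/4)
0.0126 nats

Jensen-Shannon divergence is:
JSD(P||Q) = 0.5 × D_KL(P||M) + 0.5 × D_KL(Q||M)
where M = 0.5 × (P + Q) is the mixture distribution.

M = 0.5 × (1/3, 5/18, 7/18) + 0.5 × (11/24, 7/24, 1/4) = (0.395833, 0.284722, 0.319444)

D_KL(P||M) = 0.0124 nats
D_KL(Q||M) = 0.0129 nats

JSD(P||Q) = 0.5 × 0.0124 + 0.5 × 0.0129 = 0.0126 nats

Unlike KL divergence, JSD is symmetric and bounded: 0 ≤ JSD ≤ log(2).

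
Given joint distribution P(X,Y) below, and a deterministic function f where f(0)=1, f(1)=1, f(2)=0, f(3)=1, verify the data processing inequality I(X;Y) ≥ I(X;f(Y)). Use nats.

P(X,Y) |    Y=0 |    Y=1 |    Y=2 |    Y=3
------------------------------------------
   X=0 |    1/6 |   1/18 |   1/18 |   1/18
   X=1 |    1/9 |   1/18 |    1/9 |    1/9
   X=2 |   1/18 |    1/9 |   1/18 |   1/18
I(X;Y) = 0.0590, I(X;f(Y)) = 0.0079, inequality holds: 0.0590 ≥ 0.0079

Data Processing Inequality: For any Markov chain X → Y → Z, we have I(X;Y) ≥ I(X;Z).

Here Z = f(Y) is a deterministic function of Y, forming X → Y → Z.

Original I(X;Y) = 0.0590 nats

After applying f:
P(X,Z) where Z=f(Y):
- P(X,Z=0) = P(X,Y=2)
- P(X,Z=1) = P(X,Y=0) + P(X,Y=1) + P(X,Y=3)

I(X;Z) = I(X;f(Y)) = 0.0079 nats

Verification: 0.0590 ≥ 0.0079 ✓

Information cannot be created by processing; the function f can only lose information about X.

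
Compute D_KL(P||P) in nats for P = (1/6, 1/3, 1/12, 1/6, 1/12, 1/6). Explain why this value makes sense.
0.0000 nats

KL divergence satisfies the Gibbs inequality: D_KL(P||Q) ≥ 0 for all distributions P, Q.

D_KL(P||Q) = Σ p(x) log(p(x)/q(x))
Each term is p(x) × log_e(p(x)/p(x)) = p(x) × log_e(1) = 0, so the sum is 0.
D_KL(P||Q) = 0.0000 nats

When P = Q, the KL divergence is exactly 0, as there is no 'divergence' between identical distributions.

This non-negativity is a fundamental property: relative entropy cannot be negative because it measures how different Q is from P.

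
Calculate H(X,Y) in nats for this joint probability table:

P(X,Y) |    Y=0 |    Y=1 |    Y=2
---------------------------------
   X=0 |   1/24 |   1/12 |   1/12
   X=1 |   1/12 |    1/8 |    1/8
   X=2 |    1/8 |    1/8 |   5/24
2.1202 nats

Joint entropy is H(X,Y) = -Σ_{x,y} p(x,y) log p(x,y).

Summing over all non-zero entries:
H(X,Y) = -[1/24·log_e(1/24) + 1/12·log_e(1/12) + 1/12·log_e(1/12) + 1/12·log_e(1/12) + 1/8·log_e(1/8) + 1/8·log_e(1/8) + 1/8·log_e(1/8) + 1/8·log_e(1/8) + 5/24·log_e(5/24)]
H(X,Y) = 2.1202 nats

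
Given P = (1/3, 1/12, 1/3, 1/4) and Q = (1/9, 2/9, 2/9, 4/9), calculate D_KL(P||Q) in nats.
0.2758 nats

KL divergence: D_KL(P||Q) = Σ p(x) log(p(x)/q(x))

Computing term by term:
  x=0: 1/3 × log_e[(1/3)/(1/9)] = 1/3 × 1.0986 = 0.3662
  x=1: 1/12 × log_e[(1/12)/(2/9)] = 1/12 × -0.9808 = -0.0817
  x=2: 1/3 × log_e[(1/3)/(2/9)] = 1/3 × 0.4055 = 0.1352
  x=3: 1/4 × log_e[(1/4)/(4/9)] = 1/4 × -0.5754 = -0.1438

D_KL(P||Q) = 0.2758 nats

Note: KL divergence is always non-negative and equals 0 iff P = Q.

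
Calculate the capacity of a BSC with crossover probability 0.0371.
0.7712 bits

For a binary symmetric channel (BSC) with error probability p:
Capacity C = 1 - H(p) bits per symbol

where H(p) = -p log₂(p) - (1-p) log₂(1-p) is the binary entropy function.

H(0.0371) = 0.2288 bits
C = 1 - 0.2288 = 0.7712 bits per symbol

This means we can reliably transmit up to 0.7712 bits of information per channel use.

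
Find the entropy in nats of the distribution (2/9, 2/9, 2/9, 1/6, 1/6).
1.6000 nats

Shannon entropy is H(X) = -Σ p(x) log p(x).

For P = (2/9, 2/9, 2/9, 1/6, 1/6):
H = -2/9 × log_e(2/9) -2/9 × log_e(2/9) -2/9 × log_e(2/9) -1/6 × log_e(1/6) -1/6 × log_e(1/6)
H = 1.6000 nats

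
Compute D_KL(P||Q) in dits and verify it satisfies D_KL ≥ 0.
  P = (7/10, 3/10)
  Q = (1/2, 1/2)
0.0357 dits

KL divergence satisfies the Gibbs inequality: D_KL(P||Q) ≥ 0 for all distributions P, Q.

D_KL(P||Q) = Σ p(x) log(p(x)/q(x))
Term by term:
  x=0: 7/10 × log_10[(7/10)/(1/2)] = 0.1023
  x=1: 3/10 × log_10[(3/10)/(1/2)] = -0.0666
D_KL(P||Q) = 0.0357 dits

D_KL(P||Q) = 0.0357 ≥ 0 ✓

This non-negativity is a fundamental property: relative entropy cannot be negative because it measures how different Q is from P.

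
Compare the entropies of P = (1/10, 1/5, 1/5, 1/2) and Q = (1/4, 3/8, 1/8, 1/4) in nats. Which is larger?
Q

Computing entropies in nats:
H(P) = 1.2206
H(Q) = 1.3209

Distribution Q has higher entropy.

Intuition: The distribution closer to uniform (more spread out) has higher entropy.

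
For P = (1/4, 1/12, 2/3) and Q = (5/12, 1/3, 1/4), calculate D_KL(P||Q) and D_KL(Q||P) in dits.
D_KL(P||Q) = 0.1783, D_KL(Q||P) = 0.1866

KL divergence is not symmetric: D_KL(P||Q) ≠ D_KL(Q||P) in general.

D_KL(P||Q) = 0.1783 dits
D_KL(Q||P) = 0.1866 dits

No, they are not equal!

This asymmetry is why KL divergence is not a true distance metric.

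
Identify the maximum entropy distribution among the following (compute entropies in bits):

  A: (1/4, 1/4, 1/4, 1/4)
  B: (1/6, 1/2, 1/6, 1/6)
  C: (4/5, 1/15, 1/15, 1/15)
A

For a discrete distribution over n outcomes, entropy is maximized by the uniform distribution.

Computing entropies:
H(A) = 2.0000 bits
H(B) = 1.7925 bits
H(C) = 1.0389 bits

The uniform distribution (where all probabilities equal 1/4) achieves the maximum entropy of log_2(4) = 2.0000 bits.

Distribution A has the highest entropy.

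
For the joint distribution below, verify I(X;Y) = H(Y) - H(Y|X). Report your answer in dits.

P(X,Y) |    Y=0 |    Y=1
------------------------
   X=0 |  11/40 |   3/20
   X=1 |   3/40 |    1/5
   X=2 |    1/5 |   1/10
I(X;Y) = 0.0261 dits

Mutual information has multiple equivalent forms:
- I(X;Y) = H(X) - H(X|Y)
- I(X;Y) = H(Y) - H(Y|X)
- I(X;Y) = H(X) + H(Y) - H(X,Y)

Computing all quantities:
H(X) = 0.4690, H(Y) = 0.2989, H(X,Y) = 0.7417
H(X|Y) = 0.4429, H(Y|X) = 0.2727

Verification:
H(X) - H(X|Y) = 0.4690 - 0.4429 = 0.0261
H(Y) - H(Y|X) = 0.2989 - 0.2727 = 0.0261
H(X) + H(Y) - H(X,Y) = 0.4690 + 0.2989 - 0.7417 = 0.0261

All forms give I(X;Y) = 0.0261 dits. ✓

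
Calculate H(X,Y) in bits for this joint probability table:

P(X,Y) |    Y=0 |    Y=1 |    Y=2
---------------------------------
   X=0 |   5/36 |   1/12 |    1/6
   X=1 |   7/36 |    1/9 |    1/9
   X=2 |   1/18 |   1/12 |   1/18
3.0510 bits

Joint entropy is H(X,Y) = -Σ_{x,y} p(x,y) log p(x,y).

Summing over all non-zero entries:
H(X,Y) = -[5/36·log_2(5/36) + 1/12·log_2(1/12) + 1/6·log_2(1/6) + 7/36·log_2(7/36) + 1/9·log_2(1/9) + 1/9·log_2(1/9) + 1/18·log_2(1/18) + 1/12·log_2(1/12) + 1/18·log_2(1/18)]
H(X,Y) = 3.0510 bits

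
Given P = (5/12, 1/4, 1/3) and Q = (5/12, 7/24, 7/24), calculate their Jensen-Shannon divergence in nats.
0.0015 nats

Jensen-Shannon divergence is:
JSD(P||Q) = 0.5 × D_KL(P||M) + 0.5 × D_KL(Q||M)
where M = 0.5 × (P + Q) is the mixture distribution.

M = 0.5 × (5/12, 1/4, 1/3) + 0.5 × (5/12, 7/24, 7/24) = (5/12, 0.270833, 5/16)

D_KL(P||M) = 0.0015 nats
D_KL(Q||M) = 0.0015 nats

JSD(P||Q) = 0.5 × 0.0015 + 0.5 × 0.0015 = 0.0015 nats

Unlike KL divergence, JSD is symmetric and bounded: 0 ≤ JSD ≤ log(2).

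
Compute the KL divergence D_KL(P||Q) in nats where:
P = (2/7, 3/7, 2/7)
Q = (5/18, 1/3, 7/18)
0.0277 nats

KL divergence: D_KL(P||Q) = Σ p(x) log(p(x)/q(x))

Computing term by term:
  x=0: 2/7 × log_e[(2/7)/(5/18)] = 2/7 × 0.0282 = 0.0080
  x=1: 3/7 × log_e[(3/7)/(1/3)] = 3/7 × 0.2513 = 0.1077
  x=2: 2/7 × log_e[(2/7)/(7/18)] = 2/7 × -0.3083 = -0.0881

D_KL(P||Q) = 0.0277 nats

Note: KL divergence is always non-negative and equals 0 iff P = Q.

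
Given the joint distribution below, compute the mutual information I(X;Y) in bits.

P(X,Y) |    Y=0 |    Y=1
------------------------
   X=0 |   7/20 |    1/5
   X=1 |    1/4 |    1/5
0.0049 bits

Mutual information: I(X;Y) = H(X) + H(Y) - H(X,Y)

Marginals:
P(X) = (11/20, 9/20), H(X) = 0.9928 bits
P(Y) = (3/5, 2/5), H(Y) = 0.9710 bits

Joint entropy: H(X,Y) = 1.9589 bits

I(X;Y) = 0.9928 + 0.9710 - 1.9589 = 0.0049 bits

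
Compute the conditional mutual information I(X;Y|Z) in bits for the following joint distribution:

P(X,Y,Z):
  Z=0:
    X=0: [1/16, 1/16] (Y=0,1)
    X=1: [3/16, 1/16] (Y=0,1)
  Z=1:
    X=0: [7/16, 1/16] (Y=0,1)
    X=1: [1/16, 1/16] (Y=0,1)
0.0710 bits

Conditional mutual information: I(X;Y|Z) = H(X|Z) + H(Y|Z) - H(X,Y|Z)

H(Z) = 0.9544
H(X,Z) = 1.7500 → H(X|Z) = 0.7956
H(Y,Z) = 1.7500 → H(Y|Z) = 0.7956
H(X,Y,Z) = 2.4746 → H(X,Y|Z) = 1.5202

I(X;Y|Z) = 0.7956 + 0.7956 - 1.5202 = 0.0710 bits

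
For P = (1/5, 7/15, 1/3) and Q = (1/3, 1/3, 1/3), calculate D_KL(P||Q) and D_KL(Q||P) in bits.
D_KL(P||Q) = 0.0791, D_KL(Q||P) = 0.0838

KL divergence is not symmetric: D_KL(P||Q) ≠ D_KL(Q||P) in general.

D_KL(P||Q) = 0.0791 bits
D_KL(Q||P) = 0.0838 bits

No, they are not equal!

This asymmetry is why KL divergence is not a true distance metric.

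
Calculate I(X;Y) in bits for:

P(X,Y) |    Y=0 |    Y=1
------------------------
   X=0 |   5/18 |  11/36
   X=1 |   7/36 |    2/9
0.0001 bits

Mutual information: I(X;Y) = H(X) + H(Y) - H(X,Y)

Marginals:
P(X) = (7/12, 5/12), H(X) = 0.9799 bits
P(Y) = (17/36, 19/36), H(Y) = 0.9978 bits

Joint entropy: H(X,Y) = 1.9776 bits

I(X;Y) = 0.9799 + 0.9978 - 1.9776 = 0.0001 bits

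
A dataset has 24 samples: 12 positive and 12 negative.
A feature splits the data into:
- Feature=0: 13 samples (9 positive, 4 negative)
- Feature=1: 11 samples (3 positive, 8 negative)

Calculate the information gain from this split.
0.1302 bits

Information Gain = H(Y) - H(Y|Feature)

Before split:
P(positive) = 12/24 = 0.5000
H(Y) = 1.0000 bits

After split:
Feature=0: H = 0.8905 bits (weight = 13/24)
Feature=1: H = 0.8454 bits (weight = 11/24)
H(Y|Feature) = (13/24)×0.8905 + (11/24)×0.8454 = 0.8698 bits

Information Gain = 1.0000 - 0.8698 = 0.1302 bits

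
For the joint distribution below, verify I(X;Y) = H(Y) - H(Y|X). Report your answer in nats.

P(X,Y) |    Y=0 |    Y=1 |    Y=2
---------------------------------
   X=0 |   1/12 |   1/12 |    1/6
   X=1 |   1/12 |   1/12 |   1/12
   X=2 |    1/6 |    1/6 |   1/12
I(X;Y) = 0.0378 nats

Mutual information has multiple equivalent forms:
- I(X;Y) = H(X) - H(X|Y)
- I(X;Y) = H(Y) - H(Y|X)
- I(X;Y) = H(X) + H(Y) - H(X,Y)

Computing all quantities:
H(X) = 1.0776, H(Y) = 1.0986, H(X,Y) = 2.1383
H(X|Y) = 1.0397, H(Y|X) = 1.0608

Verification:
H(X) - H(X|Y) = 1.0776 - 1.0397 = 0.0378
H(Y) - H(Y|X) = 1.0986 - 1.0608 = 0.0378
H(X) + H(Y) - H(X,Y) = 1.0776 + 1.0986 - 2.1383 = 0.0378

All forms give I(X;Y) = 0.0378 nats. ✓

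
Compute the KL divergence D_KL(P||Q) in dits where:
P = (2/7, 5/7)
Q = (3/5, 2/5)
0.0878 dits

KL divergence: D_KL(P||Q) = Σ p(x) log(p(x)/q(x))

Computing term by term:
  x=0: 2/7 × log_10[(2/7)/(3/5)] = 2/7 × -0.3222 = -0.0921
  x=1: 5/7 × log_10[(5/7)/(2/5)] = 5/7 × 0.2518 = 0.1799

D_KL(P||Q) = 0.0878 dits

Note: KL divergence is always non-negative and equals 0 iff P = Q.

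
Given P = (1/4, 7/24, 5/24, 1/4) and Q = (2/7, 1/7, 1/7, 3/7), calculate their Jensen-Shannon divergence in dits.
0.0124 dits

Jensen-Shannon divergence is:
JSD(P||Q) = 0.5 × D_KL(P||M) + 0.5 × D_KL(Q||M)
where M = 0.5 × (P + Q) is the mixture distribution.

M = 0.5 × (1/4, 7/24, 5/24, 1/4) + 0.5 × (2/7, 1/7, 1/7, 3/7) = (0.267857, 0.217262, 0.175595, 0.339286)

D_KL(P||M) = 0.0121 dits
D_KL(Q||M) = 0.0127 dits

JSD(P||Q) = 0.5 × 0.0121 + 0.5 × 0.0127 = 0.0124 dits

Unlike KL divergence, JSD is symmetric and bounded: 0 ≤ JSD ≤ log(2).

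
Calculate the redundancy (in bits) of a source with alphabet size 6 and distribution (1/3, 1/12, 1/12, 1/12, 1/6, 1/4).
0.2296 bits

Redundancy measures how far a source is from maximum entropy:
R = H_max - H(X)

Maximum entropy for 6 symbols: H_max = log_2(6) = 2.5850 bits
Actual entropy: H(X) = 2.3554 bits
Redundancy: R = 2.5850 - 2.3554 = 0.2296 bits

This redundancy represents potential for compression: the source could be compressed by 0.2296 bits per symbol.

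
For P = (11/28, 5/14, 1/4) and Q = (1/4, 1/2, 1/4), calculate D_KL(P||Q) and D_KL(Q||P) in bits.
D_KL(P||Q) = 0.0828, D_KL(Q||P) = 0.0797

KL divergence is not symmetric: D_KL(P||Q) ≠ D_KL(Q||P) in general.

D_KL(P||Q) = 0.0828 bits
D_KL(Q||P) = 0.0797 bits

No, they are not equal!

This asymmetry is why KL divergence is not a true distance metric.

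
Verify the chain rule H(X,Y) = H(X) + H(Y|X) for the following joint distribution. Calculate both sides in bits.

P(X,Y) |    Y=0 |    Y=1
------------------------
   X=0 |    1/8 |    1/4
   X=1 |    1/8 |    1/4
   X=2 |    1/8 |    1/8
H(X,Y) = 2.5000, H(X) = 1.5613, H(Y|X) = 0.9387 (all in bits)

Chain rule: H(X,Y) = H(X) + H(Y|X)

Left side — joint entropy directly:
H(X,Y) = -Σ p(x,y) log p(x,y) = 2.5000 bits

Right side — compute H(Y|X) from the conditional distributions:
P(X) = (3/8, 3/8, 1/4), so H(X) = 1.5613 bits
H(Y|X) = Σ_x P(X=x) · H(Y|X=x):
  P(Y|X=0) = (1/3, 2/3), H(Y|X=0) = 0.9183, weight P(X=0) = 3/8
  P(Y|X=1) = (1/3, 2/3), H(Y|X=1) = 0.9183, weight P(X=1) = 3/8
  P(Y|X=2) = (1/2, 1/2), H(Y|X=2) = 1.0000, weight P(X=2) = 1/4
H(Y|X) = 0.9387 bits

H(X) + H(Y|X) = 1.5613 + 0.9387 = 2.5000 bits

Both sides equal 2.5000 bits. ✓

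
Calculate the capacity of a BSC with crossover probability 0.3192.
0.0965 bits

For a binary symmetric channel (BSC) with error probability p:
Capacity C = 1 - H(p) bits per symbol

where H(p) = -p log₂(p) - (1-p) log₂(1-p) is the binary entropy function.

H(0.3192) = 0.9035 bits
C = 1 - 0.9035 = 0.0965 bits per symbol

This means we can reliably transmit up to 0.0965 bits of information per channel use.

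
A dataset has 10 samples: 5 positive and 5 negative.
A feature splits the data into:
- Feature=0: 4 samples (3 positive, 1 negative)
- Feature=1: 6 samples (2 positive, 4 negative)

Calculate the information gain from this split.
0.1245 bits

Information Gain = H(Y) - H(Y|Feature)

Before split:
P(positive) = 5/10 = 0.5000
H(Y) = 1.0000 bits

After split:
Feature=0: H = 0.8113 bits (weight = 4/10)
Feature=1: H = 0.9183 bits (weight = 6/10)
H(Y|Feature) = (4/10)×0.8113 + (6/10)×0.9183 = 0.8755 bits

Information Gain = 1.0000 - 0.8755 = 0.1245 bits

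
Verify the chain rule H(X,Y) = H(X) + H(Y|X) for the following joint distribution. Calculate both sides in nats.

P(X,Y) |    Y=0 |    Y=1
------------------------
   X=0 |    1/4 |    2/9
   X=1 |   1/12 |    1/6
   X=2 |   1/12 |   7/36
H(X,Y) = 1.7120, H(X) = 1.0567, H(Y|X) = 0.6553 (all in nats)

Chain rule: H(X,Y) = H(X) + H(Y|X)

Left side — joint entropy directly:
H(X,Y) = -Σ p(x,y) log p(x,y) = 1.7120 nats

Right side — compute H(Y|X) from the conditional distributions:
P(X) = (17/36, 1/4, 5/18), so H(X) = 1.0567 nats
H(Y|X) = Σ_x P(X=x) · H(Y|X=x):
  P(Y|X=0) = (9/17, 8/17), H(Y|X=0) = 0.6914, weight P(X=0) = 17/36
  P(Y|X=1) = (1/3, 2/3), H(Y|X=1) = 0.6365, weight P(X=1) = 1/4
  P(Y|X=2) = (3/10, 7/10), H(Y|X=2) = 0.6109, weight P(X=2) = 5/18
H(Y|X) = 0.6553 nats

H(X) + H(Y|X) = 1.0567 + 0.6553 = 1.7120 nats

Both sides equal 1.7120 nats. ✓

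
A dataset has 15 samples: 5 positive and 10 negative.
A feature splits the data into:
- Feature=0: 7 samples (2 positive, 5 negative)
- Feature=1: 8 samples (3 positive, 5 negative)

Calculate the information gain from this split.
0.0065 bits

Information Gain = H(Y) - H(Y|Feature)

Before split:
P(positive) = 5/15 = 0.3333
H(Y) = 0.9183 bits

After split:
Feature=0: H = 0.8631 bits (weight = 7/15)
Feature=1: H = 0.9544 bits (weight = 8/15)
H(Y|Feature) = (7/15)×0.8631 + (8/15)×0.9544 = 0.9118 bits

Information Gain = 0.9183 - 0.9118 = 0.0065 bits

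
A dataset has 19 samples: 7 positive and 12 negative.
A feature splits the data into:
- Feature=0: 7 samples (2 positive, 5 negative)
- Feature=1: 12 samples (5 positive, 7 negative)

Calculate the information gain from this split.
0.0126 bits

Information Gain = H(Y) - H(Y|Feature)

Before split:
P(positive) = 7/19 = 0.3684
H(Y) = 0.9495 bits

After split:
Feature=0: H = 0.8631 bits (weight = 7/19)
Feature=1: H = 0.9799 bits (weight = 12/19)
H(Y|Feature) = (7/19)×0.8631 + (12/19)×0.9799 = 0.9369 bits

Information Gain = 0.9495 - 0.9369 = 0.0126 bits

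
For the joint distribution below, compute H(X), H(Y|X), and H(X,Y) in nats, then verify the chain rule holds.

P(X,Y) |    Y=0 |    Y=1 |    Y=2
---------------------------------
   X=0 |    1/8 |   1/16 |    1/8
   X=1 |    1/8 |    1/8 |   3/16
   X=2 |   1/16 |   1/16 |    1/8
H(X,Y) = 2.1334, H(X) = 1.0717, H(Y|X) = 1.0617 (all in nats)

Chain rule: H(X,Y) = H(X) + H(Y|X)

Left side — joint entropy directly:
H(X,Y) = -Σ p(x,y) log p(x,y) = 2.1334 nats

Right side — compute H(Y|X) from the conditional distributions:
P(X) = (5/16, 7/16, 1/4), so H(X) = 1.0717 nats
H(Y|X) = Σ_x P(X=x) · H(Y|X=x):
  P(Y|X=0) = (2/5, 1/5, 2/5), H(Y|X=0) = 1.0549, weight P(X=0) = 5/16
  P(Y|X=1) = (2/7, 2/7, 3/7), H(Y|X=1) = 1.0790, weight P(X=1) = 7/16
  P(Y|X=2) = (1/4, 1/4, 1/2), H(Y|X=2) = 1.0397, weight P(X=2) = 1/4
H(Y|X) = 1.0617 nats

H(X) + H(Y|X) = 1.0717 + 1.0617 = 2.1334 nats

Both sides equal 2.1334 nats. ✓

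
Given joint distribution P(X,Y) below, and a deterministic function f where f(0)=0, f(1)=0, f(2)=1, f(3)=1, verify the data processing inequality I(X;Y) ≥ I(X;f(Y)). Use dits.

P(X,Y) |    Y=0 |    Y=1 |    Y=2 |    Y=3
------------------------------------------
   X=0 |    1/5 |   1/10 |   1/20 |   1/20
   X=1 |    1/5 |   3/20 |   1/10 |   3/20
I(X;Y) = 0.0085, I(X;f(Y)) = 0.0065, inequality holds: 0.0085 ≥ 0.0065

Data Processing Inequality: For any Markov chain X → Y → Z, we have I(X;Y) ≥ I(X;Z).

Here Z = f(Y) is a deterministic function of Y, forming X → Y → Z.

Original I(X;Y) = 0.0085 dits

After applying f:
P(X,Z) where Z=f(Y):
- P(X,Z=0) = P(X,Y=0) + P(X,Y=1)
- P(X,Z=1) = P(X,Y=2) + P(X,Y=3)

I(X;Z) = I(X;f(Y)) = 0.0065 dits

Verification: 0.0085 ≥ 0.0065 ✓

Information cannot be created by processing; the function f can only lose information about X.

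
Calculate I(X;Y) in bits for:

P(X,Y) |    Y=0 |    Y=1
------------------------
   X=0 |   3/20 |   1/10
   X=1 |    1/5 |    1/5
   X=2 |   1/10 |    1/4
0.0479 bits

Mutual information: I(X;Y) = H(X) + H(Y) - H(X,Y)

Marginals:
P(X) = (1/4, 2/5, 7/20), H(X) = 1.5589 bits
P(Y) = (9/20, 11/20), H(Y) = 0.9928 bits

Joint entropy: H(X,Y) = 2.5037 bits

I(X;Y) = 1.5589 + 0.9928 - 2.5037 = 0.0479 bits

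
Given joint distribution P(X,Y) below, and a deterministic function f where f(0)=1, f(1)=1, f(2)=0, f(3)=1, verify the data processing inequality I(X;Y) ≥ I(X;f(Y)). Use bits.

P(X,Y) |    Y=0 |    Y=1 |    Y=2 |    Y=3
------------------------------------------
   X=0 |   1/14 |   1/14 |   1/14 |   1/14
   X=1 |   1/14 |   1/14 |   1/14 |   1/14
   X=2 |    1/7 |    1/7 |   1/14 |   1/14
I(X;Y) = 0.0202, I(X;f(Y)) = 0.0074, inequality holds: 0.0202 ≥ 0.0074

Data Processing Inequality: For any Markov chain X → Y → Z, we have I(X;Y) ≥ I(X;Z).

Here Z = f(Y) is a deterministic function of Y, forming X → Y → Z.

Original I(X;Y) = 0.0202 bits

After applying f:
P(X,Z) where Z=f(Y):
- P(X,Z=0) = P(X,Y=2)
- P(X,Z=1) = P(X,Y=0) + P(X,Y=1) + P(X,Y=3)

I(X;Z) = I(X;f(Y)) = 0.0074 bits

Verification: 0.0202 ≥ 0.0074 ✓

Information cannot be created by processing; the function f can only lose information about X.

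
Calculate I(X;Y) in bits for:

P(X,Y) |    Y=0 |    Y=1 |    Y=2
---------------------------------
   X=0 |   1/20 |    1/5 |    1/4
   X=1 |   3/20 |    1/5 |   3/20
0.0560 bits

Mutual information: I(X;Y) = H(X) + H(Y) - H(X,Y)

Marginals:
P(X) = (1/2, 1/2), H(X) = 1.0000 bits
P(Y) = (1/5, 2/5, 2/5), H(Y) = 1.5219 bits

Joint entropy: H(X,Y) = 2.4660 bits

I(X;Y) = 1.0000 + 1.5219 - 2.4660 = 0.0560 bits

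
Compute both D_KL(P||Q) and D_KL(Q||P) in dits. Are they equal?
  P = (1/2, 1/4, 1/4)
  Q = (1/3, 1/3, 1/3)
D_KL(P||Q) = 0.0256, D_KL(Q||P) = 0.0246

KL divergence is not symmetric: D_KL(P||Q) ≠ D_KL(Q||P) in general.

D_KL(P||Q) = 0.0256 dits
D_KL(Q||P) = 0.0246 dits

No, they are not equal!

This asymmetry is why KL divergence is not a true distance metric.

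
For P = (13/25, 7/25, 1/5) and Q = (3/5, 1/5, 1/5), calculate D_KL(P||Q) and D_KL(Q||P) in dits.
D_KL(P||Q) = 0.0086, D_KL(Q||P) = 0.0081

KL divergence is not symmetric: D_KL(P||Q) ≠ D_KL(Q||P) in general.

D_KL(P||Q) = 0.0086 dits
D_KL(Q||P) = 0.0081 dits

No, they are not equal!

This asymmetry is why KL divergence is not a true distance metric.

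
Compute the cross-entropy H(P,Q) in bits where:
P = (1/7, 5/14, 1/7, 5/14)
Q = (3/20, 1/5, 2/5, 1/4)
2.1234 bits

Cross-entropy: H(P,Q) = -Σ p(x) log q(x)

Alternatively: H(P,Q) = H(P) + D_KL(P||Q)
H(P) = 1.8631 bits
D_KL(P||Q) = 0.2603 bits

H(P,Q) = 1.8631 + 0.2603 = 2.1234 bits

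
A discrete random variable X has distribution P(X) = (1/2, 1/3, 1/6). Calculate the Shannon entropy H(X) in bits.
1.4591 bits

Shannon entropy is H(X) = -Σ p(x) log p(x).

For P = (1/2, 1/3, 1/6):
H = -1/2 × log_2(1/2) -1/3 × log_2(1/3) -1/6 × log_2(1/6)
H = 1.4591 bits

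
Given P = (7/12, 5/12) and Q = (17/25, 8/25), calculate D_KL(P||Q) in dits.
0.0089 dits

KL divergence: D_KL(P||Q) = Σ p(x) log(p(x)/q(x))

Computing term by term:
  x=0: 7/12 × log_10[(7/12)/(17/25)] = 7/12 × -0.0666 = -0.0388
  x=1: 5/12 × log_10[(5/12)/(8/25)] = 5/12 × 0.1146 = 0.0478

D_KL(P||Q) = 0.0089 dits

Note: KL divergence is always non-negative and equals 0 iff P = Q.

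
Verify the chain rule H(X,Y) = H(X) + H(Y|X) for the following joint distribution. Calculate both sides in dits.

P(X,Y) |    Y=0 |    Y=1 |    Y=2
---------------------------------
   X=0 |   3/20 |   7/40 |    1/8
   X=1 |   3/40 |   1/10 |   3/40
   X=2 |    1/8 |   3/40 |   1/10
H(X,Y) = 0.9349, H(X) = 0.4634, H(Y|X) = 0.4715 (all in dits)

Chain rule: H(X,Y) = H(X) + H(Y|X)

Left side — joint entropy directly:
H(X,Y) = -Σ p(x,y) log p(x,y) = 0.9349 dits

Right side — compute H(Y|X) from the conditional distributions:
P(X) = (9/20, 1/4, 3/10), so H(X) = 0.4634 dits
H(Y|X) = Σ_x P(X=x) · H(Y|X=x):
  P(Y|X=0) = (1/3, 7/18, 5/18), H(Y|X=0) = 0.4731, weight P(X=0) = 9/20
  P(Y|X=1) = (3/10, 2/5, 3/10), H(Y|X=1) = 0.4729, weight P(X=1) = 1/4
  P(Y|X=2) = (5/12, 1/4, 1/3), H(Y|X=2) = 0.4680, weight P(X=2) = 3/10
H(Y|X) = 0.4715 dits

H(X) + H(Y|X) = 0.4634 + 0.4715 = 0.9349 dits

Both sides equal 0.9349 dits. ✓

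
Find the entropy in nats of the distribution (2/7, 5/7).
0.5983 nats

Shannon entropy is H(X) = -Σ p(x) log p(x).

For P = (2/7, 5/7):
H = -2/7 × log_e(2/7) -5/7 × log_e(5/7)
H = 0.5983 nats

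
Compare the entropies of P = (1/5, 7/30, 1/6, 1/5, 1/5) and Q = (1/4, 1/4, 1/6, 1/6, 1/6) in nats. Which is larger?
P

Computing entropies in nats:
H(P) = 1.6039
H(Q) = 1.5890

Distribution P has higher entropy.

Intuition: The distribution closer to uniform (more spread out) has higher entropy.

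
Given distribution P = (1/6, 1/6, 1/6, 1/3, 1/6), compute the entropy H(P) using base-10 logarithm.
0.6778 dits

Shannon entropy is H(X) = -Σ p(x) log p(x).

For P = (1/6, 1/6, 1/6, 1/3, 1/6):
H = -1/6 × log_10(1/6) -1/6 × log_10(1/6) -1/6 × log_10(1/6) -1/3 × log_10(1/3) -1/6 × log_10(1/6)
H = 0.6778 dits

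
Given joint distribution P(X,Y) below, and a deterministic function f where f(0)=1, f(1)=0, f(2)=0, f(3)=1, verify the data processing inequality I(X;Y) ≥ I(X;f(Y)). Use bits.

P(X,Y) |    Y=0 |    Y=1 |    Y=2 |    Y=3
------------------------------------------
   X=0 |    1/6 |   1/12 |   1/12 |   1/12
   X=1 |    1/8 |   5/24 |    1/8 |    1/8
I(X;Y) = 0.0362, I(X;f(Y)) = 0.0207, inequality holds: 0.0362 ≥ 0.0207

Data Processing Inequality: For any Markov chain X → Y → Z, we have I(X;Y) ≥ I(X;Z).

Here Z = f(Y) is a deterministic function of Y, forming X → Y → Z.

Original I(X;Y) = 0.0362 bits

After applying f:
P(X,Z) where Z=f(Y):
- P(X,Z=0) = P(X,Y=1) + P(X,Y=2)
- P(X,Z=1) = P(X,Y=0) + P(X,Y=3)

I(X;Z) = I(X;f(Y)) = 0.0207 bits

Verification: 0.0362 ≥ 0.0207 ✓

Information cannot be created by processing; the function f can only lose information about X.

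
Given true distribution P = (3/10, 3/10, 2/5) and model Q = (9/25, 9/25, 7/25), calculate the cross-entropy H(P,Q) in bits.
1.6190 bits

Cross-entropy: H(P,Q) = -Σ p(x) log q(x)

Alternatively: H(P,Q) = H(P) + D_KL(P||Q)
H(P) = 1.5710 bits
D_KL(P||Q) = 0.0480 bits

H(P,Q) = 1.5710 + 0.0480 = 1.6190 bits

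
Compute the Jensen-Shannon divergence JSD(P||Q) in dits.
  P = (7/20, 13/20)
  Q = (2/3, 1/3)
0.0222 dits

Jensen-Shannon divergence is:
JSD(P||Q) = 0.5 × D_KL(P||M) + 0.5 × D_KL(Q||M)
where M = 0.5 × (P + Q) is the mixture distribution.

M = 0.5 × (7/20, 13/20) + 0.5 × (2/3, 1/3) = (0.508333, 0.491667)

D_KL(P||M) = 0.0221 dits
D_KL(Q||M) = 0.0222 dits

JSD(P||Q) = 0.5 × 0.0221 + 0.5 × 0.0222 = 0.0222 dits

Unlike KL divergence, JSD is symmetric and bounded: 0 ≤ JSD ≤ log(2).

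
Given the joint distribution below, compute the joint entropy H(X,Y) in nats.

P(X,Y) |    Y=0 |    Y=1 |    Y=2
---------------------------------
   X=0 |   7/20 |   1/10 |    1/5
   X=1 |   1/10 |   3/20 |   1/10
1.6647 nats

Joint entropy is H(X,Y) = -Σ_{x,y} p(x,y) log p(x,y).

Summing over all non-zero entries:
H(X,Y) = -[7/20·log_e(7/20) + 1/10·log_e(1/10) + 1/5·log_e(1/5) + 1/10·log_e(1/10) + 3/20·log_e(3/20) + 1/10·log_e(1/10)]
H(X,Y) = 1.6647 nats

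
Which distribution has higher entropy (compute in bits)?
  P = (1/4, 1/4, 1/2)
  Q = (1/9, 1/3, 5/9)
P

Computing entropies in bits:
H(P) = 1.5000
H(Q) = 1.3516

Distribution P has higher entropy.

Intuition: The distribution closer to uniform (more spread out) has higher entropy.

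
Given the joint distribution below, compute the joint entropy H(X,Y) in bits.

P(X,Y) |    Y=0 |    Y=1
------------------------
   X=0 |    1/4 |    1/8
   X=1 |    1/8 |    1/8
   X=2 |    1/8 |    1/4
2.5000 bits

Joint entropy is H(X,Y) = -Σ_{x,y} p(x,y) log p(x,y).

Summing over all non-zero entries:
H(X,Y) = -[1/4·log_2(1/4) + 1/8·log_2(1/8) + 1/8·log_2(1/8) + 1/8·log_2(1/8) + 1/8·log_2(1/8) + 1/4·log_2(1/4)]
H(X,Y) = 2.5000 bits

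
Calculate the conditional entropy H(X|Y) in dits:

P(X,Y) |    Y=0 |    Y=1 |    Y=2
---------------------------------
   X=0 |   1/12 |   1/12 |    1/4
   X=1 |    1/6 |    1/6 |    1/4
0.2887 dits

Using the chain rule: H(X|Y) = H(X,Y) - H(Y)

First, compute H(X,Y) = 0.7403 dits

Marginal P(Y) = (1/4, 1/4, 1/2)
H(Y) = 0.4515 dits

H(X|Y) = H(X,Y) - H(Y) = 0.7403 - 0.4515 = 0.2887 dits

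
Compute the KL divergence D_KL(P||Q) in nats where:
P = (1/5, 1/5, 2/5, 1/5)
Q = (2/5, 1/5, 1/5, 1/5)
0.1386 nats

KL divergence: D_KL(P||Q) = Σ p(x) log(p(x)/q(x))

Computing term by term:
  x=0: 1/5 × log_e[(1/5)/(2/5)] = 1/5 × -0.6931 = -0.1386
  x=1: 1/5 × log_e[(1/5)/(1/5)] = 1/5 × 0.0000 = 0.0000
  x=2: 2/5 × log_e[(2/5)/(1/5)] = 2/5 × 0.6931 = 0.2773
  x=3: 1/5 × log_e[(1/5)/(1/5)] = 1/5 × 0.0000 = 0.0000

D_KL(P||Q) = 0.1386 nats

Note: KL divergence is always non-negative and equals 0 iff P = Q.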